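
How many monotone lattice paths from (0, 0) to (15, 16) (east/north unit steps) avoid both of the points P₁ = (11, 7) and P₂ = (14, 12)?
Number of paths = 238408255

Inclusion–exclusion. Total paths: C(31, 15) = 300540195. Through P₁: C(18, 11)·C(13, 4) = 22754160. Through P₂: C(26, 14)·C(5, 1) = 48288500. Since P₁ is strictly southwest of P₂, a monotone path through both must visit P₁ then P₂; paths through both = C(18, 11)·C(8, 3)·C(5, 1) = 8910720. Avoid both = 300540195 − 22754160 − 48288500 + 8910720 = 238408255.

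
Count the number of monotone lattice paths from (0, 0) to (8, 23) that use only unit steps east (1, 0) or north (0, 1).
Number of paths = 7888725

A monotone lattice path from (0, 0) to (8, 23) consists of 8 east steps and 23 north steps in some order, so it is determined by which 8 of the 31 steps are east. The count is C(31, 8) = 7888725.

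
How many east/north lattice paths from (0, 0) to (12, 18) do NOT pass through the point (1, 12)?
Number of paths = 86332337

Total paths from (0, 0) to (12, 18): C(30, 12) = 86493225. Paths through (1, 12): (paths (0, 0) → (1, 12)) × (paths (1, 12) → (12, 18)) = C(13, 1) · C(17, 11) = 13 · 12376 = 160888. Avoidance count = 86493225 − 160888 = 86332337.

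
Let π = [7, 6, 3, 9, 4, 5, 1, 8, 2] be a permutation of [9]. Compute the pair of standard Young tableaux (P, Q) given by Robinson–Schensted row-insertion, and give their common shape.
P = [1, 2, 5, 8] / [3, 4] / [6, 9] / [7];  Q = [1, 4, 6, 8] / [2, 5] / [3, 9] / [7];  common shape = (4, 2, 2, 1)

Row-insert the values π_1, π_2, … into P one at a time, bumping the leftmost entry strictly greater than the inserted value down to the next row. The recording tableau Q records, in position (i, j), the step at which that cell was added to P.
  Insert 7 (step 1): P = [7];  Q = [1]
  Insert 6 (step 2): P = [6] / [7];  Q = [1] / [2]
  Insert 3 (step 3): P = [3] / [6] / [7];  Q = [1] / [2] / [3]
  Insert 9 (step 4): P = [3, 9] / [6] / [7];  Q = [1, 4] / [2] / [3]
  Insert 4 (step 5): P = [3, 4] / [6, 9] / [7];  Q = [1, 4] / [2, 5] / [3]
  Insert 5 (step 6): P = [3, 4, 5] / [6, 9] / [7];  Q = [1, 4, 6] / [2, 5] / [3]
  Insert 1 (step 7): P = [1, 4, 5] / [3, 9] / [6] / [7];  Q = [1, 4, 6] / [2, 5] / [3] / [7]
  Insert 8 (step 8): P = [1, 4, 5, 8] / [3, 9] / [6] / [7];  Q = [1, 4, 6, 8] / [2, 5] / [3] / [7]
  Insert 2 (step 9): P = [1, 2, 5, 8] / [3, 4] / [6, 9] / [7];  Q = [1, 4, 6, 8] / [2, 5] / [3, 9] / [7]
Final shape: (4, 2, 2, 1).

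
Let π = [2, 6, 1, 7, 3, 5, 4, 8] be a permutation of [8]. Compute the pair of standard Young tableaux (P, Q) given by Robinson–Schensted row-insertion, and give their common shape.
P = [1, 3, 4, 8] / [2, 5, 7] / [6];  Q = [1, 2, 4, 8] / [3, 5, 6] / [7];  common shape = (4, 3, 1)

Row-insert the values π_1, π_2, … into P one at a time, bumping the leftmost entry strictly greater than the inserted value down to the next row. The recording tableau Q records, in position (i, j), the step at which that cell was added to P.
  Insert 2 (step 1): P = [2];  Q = [1]
  Insert 6 (step 2): P = [2, 6];  Q = [1, 2]
  Insert 1 (step 3): P = [1, 6] / [2];  Q = [1, 2] / [3]
  Insert 7 (step 4): P = [1, 6, 7] / [2];  Q = [1, 2, 4] / [3]
  Insert 3 (step 5): P = [1, 3, 7] / [2, 6];  Q = [1, 2, 4] / [3, 5]
  Insert 5 (step 6): P = [1, 3, 5] / [2, 6, 7];  Q = [1, 2, 4] / [3, 5, 6]
  Insert 4 (step 7): P = [1, 3, 4] / [2, 5, 7] / [6];  Q = [1, 2, 4] / [3, 5, 6] / [7]
  Insert 8 (step 8): P = [1, 3, 4, 8] / [2, 5, 7] / [6];  Q = [1, 2, 4, 8] / [3, 5, 6] / [7]
Final shape: (4, 3, 1).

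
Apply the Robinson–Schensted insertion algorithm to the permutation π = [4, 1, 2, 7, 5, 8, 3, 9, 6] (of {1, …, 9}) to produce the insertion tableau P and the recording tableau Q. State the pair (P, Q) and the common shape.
P = [1, 2, 3, 6, 9] / [4, 5, 8] / [7];  Q = [1, 3, 4, 6, 8] / [2, 5, 9] / [7];  common shape = (5, 3, 1)

Row-insert the values π_1, π_2, … into P one at a time, bumping the leftmost entry strictly greater than the inserted value down to the next row. The recording tableau Q records, in position (i, j), the step at which that cell was added to P.
  Insert 4 (step 1): P = [4];  Q = [1]
  Insert 1 (step 2): P = [1] / [4];  Q = [1] / [2]
  Insert 2 (step 3): P = [1, 2] / [4];  Q = [1, 3] / [2]
  Insert 7 (step 4): P = [1, 2, 7] / [4];  Q = [1, 3, 4] / [2]
  Insert 5 (step 5): P = [1, 2, 5] / [4, 7];  Q = [1, 3, 4] / [2, 5]
  Insert 8 (step 6): P = [1, 2, 5, 8] / [4, 7];  Q = [1, 3, 4, 6] / [2, 5]
  Insert 3 (step 7): P = [1, 2, 3, 8] / [4, 5] / [7];  Q = [1, 3, 4, 6] / [2, 5] / [7]
  Insert 9 (step 8): P = [1, 2, 3, 8, 9] / [4, 5] / [7];  Q = [1, 3, 4, 6, 8] / [2, 5] / [7]
  Insert 6 (step 9): P = [1, 2, 3, 6, 9] / [4, 5, 8] / [7];  Q = [1, 3, 4, 6, 8] / [2, 5, 9] / [7]
Final shape: (5, 3, 1).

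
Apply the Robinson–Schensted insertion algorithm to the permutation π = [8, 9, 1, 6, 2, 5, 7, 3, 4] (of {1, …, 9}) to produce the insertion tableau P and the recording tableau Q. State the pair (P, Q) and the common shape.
P = [1, 2, 3, 4] / [5, 7] / [6, 9] / [8];  Q = [1, 2, 6, 7] / [3, 4] / [5, 9] / [8];  common shape = (4, 2, 2, 1)

Row-insert the values π_1, π_2, … into P one at a time, bumping the leftmost entry strictly greater than the inserted value down to the next row. The recording tableau Q records, in position (i, j), the step at which that cell was added to P.
  Insert 8 (step 1): P = [8];  Q = [1]
  Insert 9 (step 2): P = [8, 9];  Q = [1, 2]
  Insert 1 (step 3): P = [1, 9] / [8];  Q = [1, 2] / [3]
  Insert 6 (step 4): P = [1, 6] / [8, 9];  Q = [1, 2] / [3, 4]
  Insert 2 (step 5): P = [1, 2] / [6, 9] / [8];  Q = [1, 2] / [3, 4] / [5]
  Insert 5 (step 6): P = [1, 2, 5] / [6, 9] / [8];  Q = [1, 2, 6] / [3, 4] / [5]
  Insert 7 (step 7): P = [1, 2, 5, 7] / [6, 9] / [8];  Q = [1, 2, 6, 7] / [3, 4] / [5]
  Insert 3 (step 8): P = [1, 2, 3, 7] / [5, 9] / [6] / [8];  Q = [1, 2, 6, 7] / [3, 4] / [5] / [8]
  Insert 4 (step 9): P = [1, 2, 3, 4] / [5, 7] / [6, 9] / [8];  Q = [1, 2, 6, 7] / [3, 4] / [5, 9] / [8]
Final shape: (4, 2, 2, 1).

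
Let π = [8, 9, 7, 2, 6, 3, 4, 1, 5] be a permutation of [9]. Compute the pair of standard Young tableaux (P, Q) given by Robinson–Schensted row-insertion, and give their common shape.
P = [1, 3, 4, 5] / [2, 9] / [6] / [7] / [8];  Q = [1, 2, 7, 9] / [3, 5] / [4] / [6] / [8];  common shape = (4, 2, 1, 1, 1)

Row-insert the values π_1, π_2, … into P one at a time, bumping the leftmost entry strictly greater than the inserted value down to the next row. The recording tableau Q records, in position (i, j), the step at which that cell was added to P.
  Insert 8 (step 1): P = [8];  Q = [1]
  Insert 9 (step 2): P = [8, 9];  Q = [1, 2]
  Insert 7 (step 3): P = [7, 9] / [8];  Q = [1, 2] / [3]
  Insert 2 (step 4): P = [2, 9] / [7] / [8];  Q = [1, 2] / [3] / [4]
  Insert 6 (step 5): P = [2, 6] / [7, 9] / [8];  Q = [1, 2] / [3, 5] / [4]
  Insert 3 (step 6): P = [2, 3] / [6, 9] / [7] / [8];  Q = [1, 2] / [3, 5] / [4] / [6]
  Insert 4 (step 7): P = [2, 3, 4] / [6, 9] / [7] / [8];  Q = [1, 2, 7] / [3, 5] / [4] / [6]
  Insert 1 (step 8): P = [1, 3, 4] / [2, 9] / [6] / [7] / [8];  Q = [1, 2, 7] / [3, 5] / [4] / [6] / [8]
  Insert 5 (step 9): P = [1, 3, 4, 5] / [2, 9] / [6] / [7] / [8];  Q = [1, 2, 7, 9] / [3, 5] / [4] / [6] / [8]
Final shape: (4, 2, 1, 1, 1).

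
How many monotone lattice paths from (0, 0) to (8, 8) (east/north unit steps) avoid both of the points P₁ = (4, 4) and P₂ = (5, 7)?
Number of paths = 5922

Inclusion–exclusion. Total paths: C(16, 8) = 12870. Through P₁: C(8, 4)·C(8, 4) = 4900. Through P₂: C(12, 5)·C(4, 3) = 3168. Since P₁ is strictly southwest of P₂, a monotone path through both must visit P₁ then P₂; paths through both = C(8, 4)·C(4, 1)·C(4, 3) = 1120. Avoid both = 12870 − 4900 − 3168 + 1120 = 5922.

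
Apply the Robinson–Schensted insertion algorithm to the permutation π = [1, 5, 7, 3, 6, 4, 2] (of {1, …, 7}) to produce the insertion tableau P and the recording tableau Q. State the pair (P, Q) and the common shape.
P = [1, 2, 4] / [3, 6] / [5] / [7];  Q = [1, 2, 3] / [4, 5] / [6] / [7];  common shape = (3, 2, 1, 1)

Row-insert the values π_1, π_2, … into P one at a time, bumping the leftmost entry strictly greater than the inserted value down to the next row. The recording tableau Q records, in position (i, j), the step at which that cell was added to P.
  Insert 1 (step 1): P = [1];  Q = [1]
  Insert 5 (step 2): P = [1, 5];  Q = [1, 2]
  Insert 7 (step 3): P = [1, 5, 7];  Q = [1, 2, 3]
  Insert 3 (step 4): P = [1, 3, 7] / [5];  Q = [1, 2, 3] / [4]
  Insert 6 (step 5): P = [1, 3, 6] / [5, 7];  Q = [1, 2, 3] / [4, 5]
  Insert 4 (step 6): P = [1, 3, 4] / [5, 6] / [7];  Q = [1, 2, 3] / [4, 5] / [6]
  Insert 2 (step 7): P = [1, 2, 4] / [3, 6] / [5] / [7];  Q = [1, 2, 3] / [4, 5] / [6] / [7]
Final shape: (3, 2, 1, 1).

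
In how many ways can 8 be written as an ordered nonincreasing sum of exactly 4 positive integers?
p(8, 4 parts) = 5

Partitions of n into exactly k parts ↔ partitions of n − k into at most k parts (subtract 1 from each part). For n = 8, k = 4, the partitions are: 5+1+1+1, 4+2+1+1, 3+3+1+1, 3+2+2+1, 2+2+2+2. Count = 5.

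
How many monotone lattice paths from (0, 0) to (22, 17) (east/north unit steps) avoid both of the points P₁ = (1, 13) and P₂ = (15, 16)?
Number of paths = 48616695310

Inclusion–exclusion. Total paths: C(39, 22) = 51021117810. Through P₁: C(14, 1)·C(25, 21) = 177100. Through P₂: C(31, 15)·C(8, 7) = 2404321560. Since P₁ is strictly southwest of P₂, a monotone path through both must visit P₁ then P₂; paths through both = C(14, 1)·C(17, 14)·C(8, 7) = 76160. Avoid both = 51021117810 − 177100 − 2404321560 + 76160 = 48616695310.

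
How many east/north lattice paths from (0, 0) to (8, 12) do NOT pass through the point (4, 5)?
Number of paths = 84390

Total paths from (0, 0) to (8, 12): C(20, 8) = 125970. Paths through (4, 5): (paths (0, 0) → (4, 5)) × (paths (4, 5) → (8, 12)) = C(9, 4) · C(11, 4) = 126 · 330 = 41580. Avoidance count = 125970 − 41580 = 84390.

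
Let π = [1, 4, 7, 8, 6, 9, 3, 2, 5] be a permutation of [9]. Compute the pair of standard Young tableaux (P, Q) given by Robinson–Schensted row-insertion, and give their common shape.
P = [1, 2, 5, 8, 9] / [3, 6] / [4] / [7];  Q = [1, 2, 3, 4, 6] / [5, 9] / [7] / [8];  common shape = (5, 2, 1, 1)

Row-insert the values π_1, π_2, … into P one at a time, bumping the leftmost entry strictly greater than the inserted value down to the next row. The recording tableau Q records, in position (i, j), the step at which that cell was added to P.
  Insert 1 (step 1): P = [1];  Q = [1]
  Insert 4 (step 2): P = [1, 4];  Q = [1, 2]
  Insert 7 (step 3): P = [1, 4, 7];  Q = [1, 2, 3]
  Insert 8 (step 4): P = [1, 4, 7, 8];  Q = [1, 2, 3, 4]
  Insert 6 (step 5): P = [1, 4, 6, 8] / [7];  Q = [1, 2, 3, 4] / [5]
  Insert 9 (step 6): P = [1, 4, 6, 8, 9] / [7];  Q = [1, 2, 3, 4, 6] / [5]
  Insert 3 (step 7): P = [1, 3, 6, 8, 9] / [4] / [7];  Q = [1, 2, 3, 4, 6] / [5] / [7]
  Insert 2 (step 8): P = [1, 2, 6, 8, 9] / [3] / [4] / [7];  Q = [1, 2, 3, 4, 6] / [5] / [7] / [8]
  Insert 5 (step 9): P = [1, 2, 5, 8, 9] / [3, 6] / [4] / [7];  Q = [1, 2, 3, 4, 6] / [5, 9] / [7] / [8]
Final shape: (5, 2, 1, 1).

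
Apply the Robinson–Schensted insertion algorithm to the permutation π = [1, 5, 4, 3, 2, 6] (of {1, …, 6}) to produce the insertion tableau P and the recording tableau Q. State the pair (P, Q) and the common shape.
P = [1, 2, 6] / [3] / [4] / [5];  Q = [1, 2, 6] / [3] / [4] / [5];  common shape = (3, 1, 1, 1)

Row-insert the values π_1, π_2, … into P one at a time, bumping the leftmost entry strictly greater than the inserted value down to the next row. The recording tableau Q records, in position (i, j), the step at which that cell was added to P.
  Insert 1 (step 1): P = [1];  Q = [1]
  Insert 5 (step 2): P = [1, 5];  Q = [1, 2]
  Insert 4 (step 3): P = [1, 4] / [5];  Q = [1, 2] / [3]
  Insert 3 (step 4): P = [1, 3] / [4] / [5];  Q = [1, 2] / [3] / [4]
  Insert 2 (step 5): P = [1, 2] / [3] / [4] / [5];  Q = [1, 2] / [3] / [4] / [5]
  Insert 6 (step 6): P = [1, 2, 6] / [3] / [4] / [5];  Q = [1, 2, 6] / [3] / [4] / [5]
Final shape: (3, 1, 1, 1).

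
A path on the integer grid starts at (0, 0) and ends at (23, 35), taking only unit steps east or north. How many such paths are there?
Number of paths = 8799226775309880

A monotone lattice path from (0, 0) to (23, 35) consists of 23 east steps and 35 north steps in some order, so it is determined by which 23 of the 58 steps are east. The count is C(58, 23) = 8799226775309880.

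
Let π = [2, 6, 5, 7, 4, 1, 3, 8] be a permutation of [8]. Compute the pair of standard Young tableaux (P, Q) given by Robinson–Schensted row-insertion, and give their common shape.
P = [1, 3, 7, 8] / [2, 4] / [5] / [6];  Q = [1, 2, 4, 8] / [3, 7] / [5] / [6];  common shape = (4, 2, 1, 1)

Row-insert the values π_1, π_2, … into P one at a time, bumping the leftmost entry strictly greater than the inserted value down to the next row. The recording tableau Q records, in position (i, j), the step at which that cell was added to P.
  Insert 2 (step 1): P = [2];  Q = [1]
  Insert 6 (step 2): P = [2, 6];  Q = [1, 2]
  Insert 5 (step 3): P = [2, 5] / [6];  Q = [1, 2] / [3]
  Insert 7 (step 4): P = [2, 5, 7] / [6];  Q = [1, 2, 4] / [3]
  Insert 4 (step 5): P = [2, 4, 7] / [5] / [6];  Q = [1, 2, 4] / [3] / [5]
  Insert 1 (step 6): P = [1, 4, 7] / [2] / [5] / [6];  Q = [1, 2, 4] / [3] / [5] / [6]
  Insert 3 (step 7): P = [1, 3, 7] / [2, 4] / [5] / [6];  Q = [1, 2, 4] / [3, 7] / [5] / [6]
  Insert 8 (step 8): P = [1, 3, 7, 8] / [2, 4] / [5] / [6];  Q = [1, 2, 4, 8] / [3, 7] / [5] / [6]
Final shape: (4, 2, 1, 1).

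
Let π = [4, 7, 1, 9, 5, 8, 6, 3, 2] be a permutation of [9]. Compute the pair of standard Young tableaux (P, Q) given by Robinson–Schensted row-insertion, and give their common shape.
P = [1, 2, 6] / [3, 5, 8] / [4] / [7] / [9];  Q = [1, 2, 4] / [3, 5, 6] / [7] / [8] / [9];  common shape = (3, 3, 1, 1, 1)

Row-insert the values π_1, π_2, … into P one at a time, bumping the leftmost entry strictly greater than the inserted value down to the next row. The recording tableau Q records, in position (i, j), the step at which that cell was added to P.
  Insert 4 (step 1): P = [4];  Q = [1]
  Insert 7 (step 2): P = [4, 7];  Q = [1, 2]
  Insert 1 (step 3): P = [1, 7] / [4];  Q = [1, 2] / [3]
  Insert 9 (step 4): P = [1, 7, 9] / [4];  Q = [1, 2, 4] / [3]
  Insert 5 (step 5): P = [1, 5, 9] / [4, 7];  Q = [1, 2, 4] / [3, 5]
  Insert 8 (step 6): P = [1, 5, 8] / [4, 7, 9];  Q = [1, 2, 4] / [3, 5, 6]
  Insert 6 (step 7): P = [1, 5, 6] / [4, 7, 8] / [9];  Q = [1, 2, 4] / [3, 5, 6] / [7]
  Insert 3 (step 8): P = [1, 3, 6] / [4, 5, 8] / [7] / [9];  Q = [1, 2, 4] / [3, 5, 6] / [7] / [8]
  Insert 2 (step 9): P = [1, 2, 6] / [3, 5, 8] / [4] / [7] / [9];  Q = [1, 2, 4] / [3, 5, 6] / [7] / [8] / [9]
Final shape: (3, 3, 1, 1, 1).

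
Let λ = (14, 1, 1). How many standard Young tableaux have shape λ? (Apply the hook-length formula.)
# SYT of shape (14, 1, 1) = 105

Hook-length formula: f^λ = n! / Π hook(c), product over all cells c of the Young diagram. For λ = (14, 1, 1), n = 16 boxes. Hook lengths by row (left-to-right, top-to-bottom): [16, 13, 12, 11, 10, 9, 8, 7, 6, 5, 4, 3, 2, 1]; [2]; [1]. Product of hooks = 199264665600. So f^λ = 16! / 199264665600 = 20922789888000 / 199264665600 = 105.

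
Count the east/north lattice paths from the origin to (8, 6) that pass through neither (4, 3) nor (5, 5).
Number of paths = 1190

Inclusion–exclusion. Total paths: C(14, 8) = 3003. Through P₁: C(7, 4)·C(7, 4) = 1225. Through P₂: C(10, 5)·C(4, 3) = 1008. Since P₁ is strictly southwest of P₂, a monotone path through both must visit P₁ then P₂; paths through both = C(7, 4)·C(3, 1)·C(4, 3) = 420. Avoid both = 3003 − 1225 − 1008 + 420 = 1190.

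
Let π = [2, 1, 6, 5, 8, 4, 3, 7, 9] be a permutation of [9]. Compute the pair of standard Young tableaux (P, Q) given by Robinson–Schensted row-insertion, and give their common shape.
P = [1, 3, 7, 9] / [2, 4, 8] / [5] / [6];  Q = [1, 3, 5, 9] / [2, 4, 8] / [6] / [7];  common shape = (4, 3, 1, 1)

Row-insert the values π_1, π_2, … into P one at a time, bumping the leftmost entry strictly greater than the inserted value down to the next row. The recording tableau Q records, in position (i, j), the step at which that cell was added to P.
  Insert 2 (step 1): P = [2];  Q = [1]
  Insert 1 (step 2): P = [1] / [2];  Q = [1] / [2]
  Insert 6 (step 3): P = [1, 6] / [2];  Q = [1, 3] / [2]
  Insert 5 (step 4): P = [1, 5] / [2, 6];  Q = [1, 3] / [2, 4]
  Insert 8 (step 5): P = [1, 5, 8] / [2, 6];  Q = [1, 3, 5] / [2, 4]
  Insert 4 (step 6): P = [1, 4, 8] / [2, 5] / [6];  Q = [1, 3, 5] / [2, 4] / [6]
  Insert 3 (step 7): P = [1, 3, 8] / [2, 4] / [5] / [6];  Q = [1, 3, 5] / [2, 4] / [6] / [7]
  Insert 7 (step 8): P = [1, 3, 7] / [2, 4, 8] / [5] / [6];  Q = [1, 3, 5] / [2, 4, 8] / [6] / [7]
  Insert 9 (step 9): P = [1, 3, 7, 9] / [2, 4, 8] / [5] / [6];  Q = [1, 3, 5, 9] / [2, 4, 8] / [6] / [7]
Final shape: (4, 3, 1, 1).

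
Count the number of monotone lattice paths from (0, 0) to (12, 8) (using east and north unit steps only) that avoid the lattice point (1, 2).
Number of paths = 88842

Total paths from (0, 0) to (12, 8): C(20, 12) = 125970. Paths through (1, 2): (paths (0, 0) → (1, 2)) × (paths (1, 2) → (12, 8)) = C(3, 1) · C(17, 11) = 3 · 12376 = 37128. Avoidance count = 125970 − 37128 = 88842.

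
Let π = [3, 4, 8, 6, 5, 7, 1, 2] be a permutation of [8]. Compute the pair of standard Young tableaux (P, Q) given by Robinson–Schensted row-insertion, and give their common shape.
P = [1, 2, 5, 7] / [3, 4] / [6] / [8];  Q = [1, 2, 3, 6] / [4, 8] / [5] / [7];  common shape = (4, 2, 1, 1)

Row-insert the values π_1, π_2, … into P one at a time, bumping the leftmost entry strictly greater than the inserted value down to the next row. The recording tableau Q records, in position (i, j), the step at which that cell was added to P.
  Insert 3 (step 1): P = [3];  Q = [1]
  Insert 4 (step 2): P = [3, 4];  Q = [1, 2]
  Insert 8 (step 3): P = [3, 4, 8];  Q = [1, 2, 3]
  Insert 6 (step 4): P = [3, 4, 6] / [8];  Q = [1, 2, 3] / [4]
  Insert 5 (step 5): P = [3, 4, 5] / [6] / [8];  Q = [1, 2, 3] / [4] / [5]
  Insert 7 (step 6): P = [3, 4, 5, 7] / [6] / [8];  Q = [1, 2, 3, 6] / [4] / [5]
  Insert 1 (step 7): P = [1, 4, 5, 7] / [3] / [6] / [8];  Q = [1, 2, 3, 6] / [4] / [5] / [7]
  Insert 2 (step 8): P = [1, 2, 5, 7] / [3, 4] / [6] / [8];  Q = [1, 2, 3, 6] / [4, 8] / [5] / [7]
Final shape: (4, 2, 1, 1).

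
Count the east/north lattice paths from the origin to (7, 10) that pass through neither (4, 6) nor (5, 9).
Number of paths = 8612

Inclusion–exclusion. Total paths: C(17, 7) = 19448. Through P₁: C(10, 4)·C(7, 3) = 7350. Through P₂: C(14, 5)·C(3, 2) = 6006. Since P₁ is strictly southwest of P₂, a monotone path through both must visit P₁ then P₂; paths through both = C(10, 4)·C(4, 1)·C(3, 2) = 2520. Avoid both = 19448 − 7350 − 6006 + 2520 = 8612.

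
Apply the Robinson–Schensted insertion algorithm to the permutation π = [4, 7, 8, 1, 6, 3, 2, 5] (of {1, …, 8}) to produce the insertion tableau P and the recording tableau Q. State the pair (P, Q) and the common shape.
P = [1, 2, 5] / [3, 6, 8] / [4] / [7];  Q = [1, 2, 3] / [4, 5, 8] / [6] / [7];  common shape = (3, 3, 1, 1)

Row-insert the values π_1, π_2, … into P one at a time, bumping the leftmost entry strictly greater than the inserted value down to the next row. The recording tableau Q records, in position (i, j), the step at which that cell was added to P.
  Insert 4 (step 1): P = [4];  Q = [1]
  Insert 7 (step 2): P = [4, 7];  Q = [1, 2]
  Insert 8 (step 3): P = [4, 7, 8];  Q = [1, 2, 3]
  Insert 1 (step 4): P = [1, 7, 8] / [4];  Q = [1, 2, 3] / [4]
  Insert 6 (step 5): P = [1, 6, 8] / [4, 7];  Q = [1, 2, 3] / [4, 5]
  Insert 3 (step 6): P = [1, 3, 8] / [4, 6] / [7];  Q = [1, 2, 3] / [4, 5] / [6]
  Insert 2 (step 7): P = [1, 2, 8] / [3, 6] / [4] / [7];  Q = [1, 2, 3] / [4, 5] / [6] / [7]
  Insert 5 (step 8): P = [1, 2, 5] / [3, 6, 8] / [4] / [7];  Q = [1, 2, 3] / [4, 5, 8] / [6] / [7]
Final shape: (3, 3, 1, 1).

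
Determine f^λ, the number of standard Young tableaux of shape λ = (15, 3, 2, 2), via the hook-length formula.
# SYT of shape (15, 3, 2, 2) = 2282280

Hook-length formula: f^λ = n! / Π hook(c), product over all cells c of the Young diagram. For λ = (15, 3, 2, 2), n = 22 boxes. Hook lengths by row (left-to-right, top-to-bottom): [18, 17, 14, 12, 11, 10, 9, 8, 7, 6, 5, 4, 3, 2, 1]; [5, 4, 1]; [3, 2]; [2, 1]. Product of hooks = 492490285056000. So f^λ = 22! / 492490285056000 = 1124000727777607680000 / 492490285056000 = 2282280.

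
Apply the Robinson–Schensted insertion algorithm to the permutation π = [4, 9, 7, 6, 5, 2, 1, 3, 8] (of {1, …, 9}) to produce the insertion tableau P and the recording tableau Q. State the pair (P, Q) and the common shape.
P = [1, 3, 8] / [2, 5] / [4] / [6] / [7] / [9];  Q = [1, 2, 9] / [3, 8] / [4] / [5] / [6] / [7];  common shape = (3, 2, 1, 1, 1, 1)

Row-insert the values π_1, π_2, … into P one at a time, bumping the leftmost entry strictly greater than the inserted value down to the next row. The recording tableau Q records, in position (i, j), the step at which that cell was added to P.
  Insert 4 (step 1): P = [4];  Q = [1]
  Insert 9 (step 2): P = [4, 9];  Q = [1, 2]
  Insert 7 (step 3): P = [4, 7] / [9];  Q = [1, 2] / [3]
  Insert 6 (step 4): P = [4, 6] / [7] / [9];  Q = [1, 2] / [3] / [4]
  Insert 5 (step 5): P = [4, 5] / [6] / [7] / [9];  Q = [1, 2] / [3] / [4] / [5]
  Insert 2 (step 6): P = [2, 5] / [4] / [6] / [7] / [9];  Q = [1, 2] / [3] / [4] / [5] / [6]
  Insert 1 (step 7): P = [1, 5] / [2] / [4] / [6] / [7] / [9];  Q = [1, 2] / [3] / [4] / [5] / [6] / [7]
  Insert 3 (step 8): P = [1, 3] / [2, 5] / [4] / [6] / [7] / [9];  Q = [1, 2] / [3, 8] / [4] / [5] / [6] / [7]
  Insert 8 (step 9): P = [1, 3, 8] / [2, 5] / [4] / [6] / [7] / [9];  Q = [1, 2, 9] / [3, 8] / [4] / [5] / [6] / [7]
Final shape: (3, 2, 1, 1, 1, 1).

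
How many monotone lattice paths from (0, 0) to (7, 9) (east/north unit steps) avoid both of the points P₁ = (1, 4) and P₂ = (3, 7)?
Number of paths = 8080

Inclusion–exclusion. Total paths: C(16, 7) = 11440. Through P₁: C(5, 1)·C(11, 6) = 2310. Through P₂: C(10, 3)·C(6, 4) = 1800. Since P₁ is strictly southwest of P₂, a monotone path through both must visit P₁ then P₂; paths through both = C(5, 1)·C(5, 2)·C(6, 4) = 750. Avoid both = 11440 − 2310 − 1800 + 750 = 8080.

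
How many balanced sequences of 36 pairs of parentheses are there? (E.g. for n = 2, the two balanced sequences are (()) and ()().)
C_36 = 11959798385860453492

These balanced parentheses are counted by the Catalan number C_n = (1/(n + 1)) · C(2n, n). For n = 36: C_36 = (1/37) · C(72, 36) = 442512540276836779204/37 = 11959798385860453492.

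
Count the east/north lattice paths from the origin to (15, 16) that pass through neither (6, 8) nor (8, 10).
Number of paths = 183367425

Inclusion–exclusion. Total paths: C(31, 15) = 300540195. Through P₁: C(14, 6)·C(17, 9) = 73002930. Through P₂: C(18, 8)·C(13, 7) = 75088728. Since P₁ is strictly southwest of P₂, a monotone path through both must visit P₁ then P₂; paths through both = C(14, 6)·C(4, 2)·C(13, 7) = 30918888. Avoid both = 300540195 − 73002930 − 75088728 + 30918888 = 183367425.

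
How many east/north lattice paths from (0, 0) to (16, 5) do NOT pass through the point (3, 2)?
Number of paths = 14749

Total paths from (0, 0) to (16, 5): C(21, 16) = 20349. Paths through (3, 2): (paths (0, 0) → (3, 2)) × (paths (3, 2) → (16, 5)) = C(5, 3) · C(16, 13) = 10 · 560 = 5600. Avoidance count = 20349 − 5600 = 14749.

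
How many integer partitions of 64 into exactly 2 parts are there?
p(64, 2 parts) = 32

Partitions of n into exactly k parts are in bijection with partitions of n − k into at most k parts (subtract 1 from each part). So p(64, exactly 2) = p(62, parts ≤ 2). Computing via the recurrence p(m, j) = p(m, j−1) + p(m−j, j) gives 32.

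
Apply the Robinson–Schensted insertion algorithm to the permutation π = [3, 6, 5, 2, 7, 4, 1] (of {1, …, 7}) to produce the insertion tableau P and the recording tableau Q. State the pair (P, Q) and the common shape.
P = [1, 4, 7] / [2, 5] / [3] / [6];  Q = [1, 2, 5] / [3, 6] / [4] / [7];  common shape = (3, 2, 1, 1)

Row-insert the values π_1, π_2, … into P one at a time, bumping the leftmost entry strictly greater than the inserted value down to the next row. The recording tableau Q records, in position (i, j), the step at which that cell was added to P.
  Insert 3 (step 1): P = [3];  Q = [1]
  Insert 6 (step 2): P = [3, 6];  Q = [1, 2]
  Insert 5 (step 3): P = [3, 5] / [6];  Q = [1, 2] / [3]
  Insert 2 (step 4): P = [2, 5] / [3] / [6];  Q = [1, 2] / [3] / [4]
  Insert 7 (step 5): P = [2, 5, 7] / [3] / [6];  Q = [1, 2, 5] / [3] / [4]
  Insert 4 (step 6): P = [2, 4, 7] / [3, 5] / [6];  Q = [1, 2, 5] / [3, 6] / [4]
  Insert 1 (step 7): P = [1, 4, 7] / [2, 5] / [3] / [6];  Q = [1, 2, 5] / [3, 6] / [4] / [7]
Final shape: (3, 2, 1, 1).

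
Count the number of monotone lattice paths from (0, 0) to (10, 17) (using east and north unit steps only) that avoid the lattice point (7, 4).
Number of paths = 8251485

Total paths from (0, 0) to (10, 17): C(27, 10) = 8436285. Paths through (7, 4): (paths (0, 0) → (7, 4)) × (paths (7, 4) → (10, 17)) = C(11, 7) · C(16, 3) = 330 · 560 = 184800. Avoidance count = 8436285 − 184800 = 8251485.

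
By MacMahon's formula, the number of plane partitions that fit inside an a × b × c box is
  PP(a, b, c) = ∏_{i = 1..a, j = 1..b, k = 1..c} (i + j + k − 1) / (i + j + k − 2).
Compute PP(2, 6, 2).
PP(2, 6, 2) = 336

Evaluate the triple product over i = 1..2, j = 1..6, k = 1..2. The factors are (2/1) · (3/2) · (3/2) · (4/3) · (4/3) · (5/4) · (5/4) · (6/5) · … (24 factors total). The numerators and denominators telescope so the product is an integer; carrying out the multiplication exactly gives PP(2, 6, 2) = 336.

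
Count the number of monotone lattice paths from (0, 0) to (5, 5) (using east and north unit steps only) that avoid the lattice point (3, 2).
Number of paths = 152

Total paths from (0, 0) to (5, 5): C(10, 5) = 252. Paths through (3, 2): (paths (0, 0) → (3, 2)) × (paths (3, 2) → (5, 5)) = C(5, 3) · C(5, 2) = 10 · 10 = 100. Avoidance count = 252 − 100 = 152.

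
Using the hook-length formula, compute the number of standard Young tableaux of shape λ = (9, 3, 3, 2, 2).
# SYT of shape (9, 3, 3, 2, 2) = 8356656

Hook-length formula: f^λ = n! / Π hook(c), product over all cells c of the Young diagram. For λ = (9, 3, 3, 2, 2), n = 19 boxes. Hook lengths by row (left-to-right, top-to-bottom): [13, 12, 9, 6, 5, 4, 3, 2, 1]; [6, 5, 2]; [5, 4, 1]; [3, 2]; [2, 1]. Product of hooks = 14556672000. So f^λ = 19! / 14556672000 = 121645100408832000 / 14556672000 = 8356656.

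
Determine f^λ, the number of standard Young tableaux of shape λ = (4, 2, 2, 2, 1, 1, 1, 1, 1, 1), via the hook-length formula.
# SYT of shape (4, 2, 2, 2, 1, 1, 1, 1, 1, 1) = 43120

Hook-length formula: f^λ = n! / Π hook(c), product over all cells c of the Young diagram. For λ = (4, 2, 2, 2, 1, 1, 1, 1, 1, 1), n = 16 boxes. Hook lengths by row (left-to-right, top-to-bottom): [13, 6, 2, 1]; [10, 3]; [9, 2]; [8, 1]; [6]; [5]; [4]; [3]; [2]; [1]. Product of hooks = 485222400. So f^λ = 16! / 485222400 = 20922789888000 / 485222400 = 43120.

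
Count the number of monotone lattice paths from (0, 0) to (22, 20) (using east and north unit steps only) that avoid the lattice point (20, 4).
Number of paths = 513789981642

Total paths from (0, 0) to (22, 20): C(42, 22) = 513791607420. Paths through (20, 4): (paths (0, 0) → (20, 4)) × (paths (20, 4) → (22, 20)) = C(24, 20) · C(18, 2) = 10626 · 153 = 1625778. Avoidance count = 513791607420 − 1625778 = 513789981642.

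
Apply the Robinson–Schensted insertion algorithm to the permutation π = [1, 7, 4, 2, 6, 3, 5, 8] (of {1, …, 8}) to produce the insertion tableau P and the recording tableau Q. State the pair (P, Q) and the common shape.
P = [1, 2, 3, 5, 8] / [4, 6] / [7];  Q = [1, 2, 5, 7, 8] / [3, 6] / [4];  common shape = (5, 2, 1)

Row-insert the values π_1, π_2, … into P one at a time, bumping the leftmost entry strictly greater than the inserted value down to the next row. The recording tableau Q records, in position (i, j), the step at which that cell was added to P.
  Insert 1 (step 1): P = [1];  Q = [1]
  Insert 7 (step 2): P = [1, 7];  Q = [1, 2]
  Insert 4 (step 3): P = [1, 4] / [7];  Q = [1, 2] / [3]
  Insert 2 (step 4): P = [1, 2] / [4] / [7];  Q = [1, 2] / [3] / [4]
  Insert 6 (step 5): P = [1, 2, 6] / [4] / [7];  Q = [1, 2, 5] / [3] / [4]
  Insert 3 (step 6): P = [1, 2, 3] / [4, 6] / [7];  Q = [1, 2, 5] / [3, 6] / [4]
  Insert 5 (step 7): P = [1, 2, 3, 5] / [4, 6] / [7];  Q = [1, 2, 5, 7] / [3, 6] / [4]
  Insert 8 (step 8): P = [1, 2, 3, 5, 8] / [4, 6] / [7];  Q = [1, 2, 5, 7, 8] / [3, 6] / [4]
Final shape: (5, 2, 1).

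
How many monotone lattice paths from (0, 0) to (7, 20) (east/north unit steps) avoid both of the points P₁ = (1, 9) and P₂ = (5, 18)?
Number of paths = 605276

Inclusion–exclusion. Total paths: C(27, 7) = 888030. Through P₁: C(10, 1)·C(17, 6) = 123760. Through P₂: C(23, 5)·C(4, 2) = 201894. Since P₁ is strictly southwest of P₂, a monotone path through both must visit P₁ then P₂; paths through both = C(10, 1)·C(13, 4)·C(4, 2) = 42900. Avoid both = 888030 − 123760 − 201894 + 42900 = 605276.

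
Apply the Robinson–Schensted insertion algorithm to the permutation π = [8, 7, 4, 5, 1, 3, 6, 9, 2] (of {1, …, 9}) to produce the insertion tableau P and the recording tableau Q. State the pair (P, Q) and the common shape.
P = [1, 2, 6, 9] / [3, 5] / [4] / [7] / [8];  Q = [1, 4, 7, 8] / [2, 6] / [3] / [5] / [9];  common shape = (4, 2, 1, 1, 1)

Row-insert the values π_1, π_2, … into P one at a time, bumping the leftmost entry strictly greater than the inserted value down to the next row. The recording tableau Q records, in position (i, j), the step at which that cell was added to P.
  Insert 8 (step 1): P = [8];  Q = [1]
  Insert 7 (step 2): P = [7] / [8];  Q = [1] / [2]
  Insert 4 (step 3): P = [4] / [7] / [8];  Q = [1] / [2] / [3]
  Insert 5 (step 4): P = [4, 5] / [7] / [8];  Q = [1, 4] / [2] / [3]
  Insert 1 (step 5): P = [1, 5] / [4] / [7] / [8];  Q = [1, 4] / [2] / [3] / [5]
  Insert 3 (step 6): P = [1, 3] / [4, 5] / [7] / [8];  Q = [1, 4] / [2, 6] / [3] / [5]
  Insert 6 (step 7): P = [1, 3, 6] / [4, 5] / [7] / [8];  Q = [1, 4, 7] / [2, 6] / [3] / [5]
  Insert 9 (step 8): P = [1, 3, 6, 9] / [4, 5] / [7] / [8];  Q = [1, 4, 7, 8] / [2, 6] / [3] / [5]
  Insert 2 (step 9): P = [1, 2, 6, 9] / [3, 5] / [4] / [7] / [8];  Q = [1, 4, 7, 8] / [2, 6] / [3] / [5] / [9]
Final shape: (4, 2, 1, 1, 1).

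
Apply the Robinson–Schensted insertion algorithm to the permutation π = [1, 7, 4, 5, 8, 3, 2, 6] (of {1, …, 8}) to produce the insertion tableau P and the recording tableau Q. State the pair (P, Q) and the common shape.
P = [1, 2, 5, 6] / [3, 8] / [4] / [7];  Q = [1, 2, 4, 5] / [3, 8] / [6] / [7];  common shape = (4, 2, 1, 1)

Row-insert the values π_1, π_2, … into P one at a time, bumping the leftmost entry strictly greater than the inserted value down to the next row. The recording tableau Q records, in position (i, j), the step at which that cell was added to P.
  Insert 1 (step 1): P = [1];  Q = [1]
  Insert 7 (step 2): P = [1, 7];  Q = [1, 2]
  Insert 4 (step 3): P = [1, 4] / [7];  Q = [1, 2] / [3]
  Insert 5 (step 4): P = [1, 4, 5] / [7];  Q = [1, 2, 4] / [3]
  Insert 8 (step 5): P = [1, 4, 5, 8] / [7];  Q = [1, 2, 4, 5] / [3]
  Insert 3 (step 6): P = [1, 3, 5, 8] / [4] / [7];  Q = [1, 2, 4, 5] / [3] / [6]
  Insert 2 (step 7): P = [1, 2, 5, 8] / [3] / [4] / [7];  Q = [1, 2, 4, 5] / [3] / [6] / [7]
  Insert 6 (step 8): P = [1, 2, 5, 6] / [3, 8] / [4] / [7];  Q = [1, 2, 4, 5] / [3, 8] / [6] / [7]
Final shape: (4, 2, 1, 1).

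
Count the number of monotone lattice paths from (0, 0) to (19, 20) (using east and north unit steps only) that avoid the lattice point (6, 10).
Number of paths = 59761583882

Total paths from (0, 0) to (19, 20): C(39, 19) = 68923264410. Paths through (6, 10): (paths (0, 0) → (6, 10)) × (paths (6, 10) → (19, 20)) = C(16, 6) · C(23, 13) = 8008 · 1144066 = 9161680528. Avoidance count = 68923264410 − 9161680528 = 59761583882.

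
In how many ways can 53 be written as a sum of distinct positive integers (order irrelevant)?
q(53) = 5120

A partition into distinct parts is a strictly decreasing sequence summing to n. The recurrence d(n, m) = d(n, m−1) + d(n−m, m−1) (use part m at most once) with q(n) = d(n, n) gives q(53) = 5120. (Euler's theorem: # distinct-part partitions = # odd-part partitions.)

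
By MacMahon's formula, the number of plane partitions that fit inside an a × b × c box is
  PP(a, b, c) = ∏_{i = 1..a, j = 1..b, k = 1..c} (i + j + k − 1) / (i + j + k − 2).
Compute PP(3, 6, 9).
PP(3, 6, 9) = 2530768240

Evaluate the triple product over i = 1..3, j = 1..6, k = 1..9. The factors are (2/1) · (3/2) · (4/3) · (5/4) · (6/5) · (7/6) · (8/7) · (9/8) · … (162 factors total). The numerators and denominators telescope so the product is an integer; carrying out the multiplication exactly gives PP(3, 6, 9) = 2530768240.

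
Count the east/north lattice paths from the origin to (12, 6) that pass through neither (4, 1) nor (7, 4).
Number of paths = 7299

Inclusion–exclusion. Total paths: C(18, 12) = 18564. Through P₁: C(5, 4)·C(13, 8) = 6435. Through P₂: C(11, 7)·C(7, 5) = 6930. Since P₁ is strictly southwest of P₂, a monotone path through both must visit P₁ then P₂; paths through both = C(5, 4)·C(6, 3)·C(7, 5) = 2100. Avoid both = 18564 − 6435 − 6930 + 2100 = 7299.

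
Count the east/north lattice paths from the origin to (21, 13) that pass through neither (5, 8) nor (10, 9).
Number of paths = 786239157

Inclusion–exclusion. Total paths: C(34, 21) = 927983760. Through P₁: C(13, 5)·C(21, 16) = 26189163. Through P₂: C(19, 10)·C(15, 11) = 126095970. Since P₁ is strictly southwest of P₂, a monotone path through both must visit P₁ then P₂; paths through both = C(13, 5)·C(6, 5)·C(15, 11) = 10540530. Avoid both = 927983760 − 26189163 − 126095970 + 10540530 = 786239157.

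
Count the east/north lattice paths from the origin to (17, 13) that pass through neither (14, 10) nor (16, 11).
Number of paths = 59072349

Inclusion–exclusion. Total paths: C(30, 17) = 119759850. Through P₁: C(24, 14)·C(6, 3) = 39225120. Through P₂: C(27, 16)·C(3, 1) = 39113685. Since P₁ is strictly southwest of P₂, a monotone path through both must visit P₁ then P₂; paths through both = C(24, 14)·C(3, 2)·C(3, 1) = 17651304. Avoid both = 119759850 − 39225120 − 39113685 + 17651304 = 59072349.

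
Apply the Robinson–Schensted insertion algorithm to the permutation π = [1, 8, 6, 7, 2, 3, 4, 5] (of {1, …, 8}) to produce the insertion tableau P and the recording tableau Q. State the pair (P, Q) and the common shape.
P = [1, 2, 3, 4, 5] / [6, 7] / [8];  Q = [1, 2, 4, 7, 8] / [3, 6] / [5];  common shape = (5, 2, 1)

Row-insert the values π_1, π_2, … into P one at a time, bumping the leftmost entry strictly greater than the inserted value down to the next row. The recording tableau Q records, in position (i, j), the step at which that cell was added to P.
  Insert 1 (step 1): P = [1];  Q = [1]
  Insert 8 (step 2): P = [1, 8];  Q = [1, 2]
  Insert 6 (step 3): P = [1, 6] / [8];  Q = [1, 2] / [3]
  Insert 7 (step 4): P = [1, 6, 7] / [8];  Q = [1, 2, 4] / [3]
  Insert 2 (step 5): P = [1, 2, 7] / [6] / [8];  Q = [1, 2, 4] / [3] / [5]
  Insert 3 (step 6): P = [1, 2, 3] / [6, 7] / [8];  Q = [1, 2, 4] / [3, 6] / [5]
  Insert 4 (step 7): P = [1, 2, 3, 4] / [6, 7] / [8];  Q = [1, 2, 4, 7] / [3, 6] / [5]
  Insert 5 (step 8): P = [1, 2, 3, 4, 5] / [6, 7] / [8];  Q = [1, 2, 4, 7, 8] / [3, 6] / [5]
Final shape: (5, 2, 1).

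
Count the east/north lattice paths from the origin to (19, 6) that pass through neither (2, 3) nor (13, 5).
Number of paths = 111184

Inclusion–exclusion. Total paths: C(25, 19) = 177100. Through P₁: C(5, 2)·C(20, 17) = 11400. Through P₂: C(18, 13)·C(7, 6) = 59976. Since P₁ is strictly southwest of P₂, a monotone path through both must visit P₁ then P₂; paths through both = C(5, 2)·C(13, 11)·C(7, 6) = 5460. Avoid both = 177100 − 11400 − 59976 + 5460 = 111184.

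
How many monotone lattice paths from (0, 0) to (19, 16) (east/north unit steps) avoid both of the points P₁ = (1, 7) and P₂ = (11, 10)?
Number of paths = 2970099066

Inclusion–exclusion. Total paths: C(35, 19) = 4059928950. Through P₁: C(8, 1)·C(27, 18) = 37494600. Through P₂: C(21, 11)·C(14, 8) = 1059206148. Since P₁ is strictly southwest of P₂, a monotone path through both must visit P₁ then P₂; paths through both = C(8, 1)·C(13, 10)·C(14, 8) = 6870864. Avoid both = 4059928950 − 37494600 − 1059206148 + 6870864 = 2970099066.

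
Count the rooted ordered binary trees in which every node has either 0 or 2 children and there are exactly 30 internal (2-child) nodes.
C_30 = 3814986502092304

These full binary trees are counted by the Catalan number C_n = (1/(n + 1)) · C(2n, n). For n = 30: C_30 = (1/31) · C(60, 30) = 118264581564861424/31 = 3814986502092304.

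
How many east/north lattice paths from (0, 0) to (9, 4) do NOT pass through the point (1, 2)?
Number of paths = 580

Total paths from (0, 0) to (9, 4): C(13, 9) = 715. Paths through (1, 2): (paths (0, 0) → (1, 2)) × (paths (1, 2) → (9, 4)) = C(3, 1) · C(10, 8) = 3 · 45 = 135. Avoidance count = 715 − 135 = 580.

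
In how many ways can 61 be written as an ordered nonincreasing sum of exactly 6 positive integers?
p(61, 6 parts) = 13702

Partitions of n into exactly k parts are in bijection with partitions of n − k into at most k parts (subtract 1 from each part). So p(61, exactly 6) = p(55, parts ≤ 6). Computing via the recurrence p(m, j) = p(m, j−1) + p(m−j, j) gives 13702.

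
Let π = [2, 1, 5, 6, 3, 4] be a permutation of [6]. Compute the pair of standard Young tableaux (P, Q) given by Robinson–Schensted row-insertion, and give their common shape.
P = [1, 3, 4] / [2, 5, 6];  Q = [1, 3, 4] / [2, 5, 6];  common shape = (3, 3)

Row-insert the values π_1, π_2, … into P one at a time, bumping the leftmost entry strictly greater than the inserted value down to the next row. The recording tableau Q records, in position (i, j), the step at which that cell was added to P.
  Insert 2 (step 1): P = [2];  Q = [1]
  Insert 1 (step 2): P = [1] / [2];  Q = [1] / [2]
  Insert 5 (step 3): P = [1, 5] / [2];  Q = [1, 3] / [2]
  Insert 6 (step 4): P = [1, 5, 6] / [2];  Q = [1, 3, 4] / [2]
  Insert 3 (step 5): P = [1, 3, 6] / [2, 5];  Q = [1, 3, 4] / [2, 5]
  Insert 4 (step 6): P = [1, 3, 4] / [2, 5, 6];  Q = [1, 3, 4] / [2, 5, 6]
Final shape: (3, 3).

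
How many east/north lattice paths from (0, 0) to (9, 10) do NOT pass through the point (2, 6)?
Number of paths = 83138

Total paths from (0, 0) to (9, 10): C(19, 9) = 92378. Paths through (2, 6): (paths (0, 0) → (2, 6)) × (paths (2, 6) → (9, 10)) = C(8, 2) · C(11, 7) = 28 · 330 = 9240. Avoidance count = 92378 − 9240 = 83138.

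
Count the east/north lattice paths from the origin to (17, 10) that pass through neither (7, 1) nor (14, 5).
Number of paths = 7193933

Inclusion–exclusion. Total paths: C(27, 17) = 8436285. Through P₁: C(8, 7)·C(19, 10) = 739024. Through P₂: C(19, 14)·C(8, 3) = 651168. Since P₁ is strictly southwest of P₂, a monotone path through both must visit P₁ then P₂; paths through both = C(8, 7)·C(11, 7)·C(8, 3) = 147840. Avoid both = 8436285 − 739024 − 651168 + 147840 = 7193933.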